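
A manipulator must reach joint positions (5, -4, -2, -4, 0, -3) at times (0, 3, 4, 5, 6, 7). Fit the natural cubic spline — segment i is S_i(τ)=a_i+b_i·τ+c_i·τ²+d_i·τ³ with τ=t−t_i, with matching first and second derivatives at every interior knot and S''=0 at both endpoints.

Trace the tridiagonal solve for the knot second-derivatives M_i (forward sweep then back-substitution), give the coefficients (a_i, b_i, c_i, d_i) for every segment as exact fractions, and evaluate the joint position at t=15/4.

Δ: Δ0=-3, Δ1=2, Δ2=-2, Δ3=4, Δ4=-3
row 1: diag=8, rhs=30; c'=1/8, d'=15/4
row 2: denom=4−1·1/8=31/8; d'=(-24−1·15/4)/(31/8)=-222/31
row 3: denom=4−1·8/31=116/31; d'=(36−1·-222/31)/(116/31)=669/58
row 4: denom=4−1·31/116=433/116; d'=(-42−1·669/58)/(433/116)=-6210/433
back: M4=-6210/433
back: M3=669/58−31/116·-6210/433=6654/433
back: M2=-222/31−8/31·6654/433=-4818/433
back: M1=15/4−1/8·-4818/433=2226/433
M: M0=0, M1=2226/433, M2=-4818/433, M3=6654/433, M4=-6210/433, M5=0
seg 0: a=5, c=M0/2=0, d=(M1−M0)/(6·3)=371/1299, b=Δ0−h0·(2M0+M1)/6=-2412/433
seg 1: a=-4, c=M1/2=1113/433, d=(M2−M1)/(6·1)=-1174/433, b=Δ1−h1·(2M1+M2)/6=927/433
seg 2: a=-2, c=M2/2=-2409/433, d=(M3−M2)/(6·1)=1912/433, b=Δ2−h2·(2M2+M3)/6=-369/433
seg 3: a=-4, c=M3/2=3327/433, d=(M4−M3)/(6·1)=-2144/433, b=Δ3−h3·(2M3+M4)/6=549/433
seg 4: a=0, c=M4/2=-3105/433, d=(M5−M4)/(6·1)=1035/433, b=Δ4−h4·(2M4+M5)/6=771/433
t_q=15/4 → seg 1, τ=3/4; S=-4+927/433·τ+1113/433·τ²+-1174/433·τ³=-28991/13856

  seg 0: a=5 b=-2412/433 c=0 d=371/1299
  seg 1: a=-4 b=927/433 c=1113/433 d=-1174/433
  seg 2: a=-2 b=-369/433 c=-2409/433 d=1912/433
  seg 3: a=-4 b=549/433 c=3327/433 d=-2144/433
  seg 4: a=0 b=771/433 c=-3105/433 d=1035/433
S(15/4) = -28991/13856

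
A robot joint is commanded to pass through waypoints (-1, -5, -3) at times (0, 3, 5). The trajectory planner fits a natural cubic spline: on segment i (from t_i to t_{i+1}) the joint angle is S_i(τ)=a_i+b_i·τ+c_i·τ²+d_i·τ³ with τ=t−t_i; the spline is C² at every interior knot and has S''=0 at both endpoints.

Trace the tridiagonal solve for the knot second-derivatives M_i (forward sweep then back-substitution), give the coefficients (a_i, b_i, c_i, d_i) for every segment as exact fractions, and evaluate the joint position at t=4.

  seg 0: a=-1 b=-61/30 c=0 d=7/90
  seg 1: a=-5 b=1/15 c=7/10 d=-7/60
S(4) = -87/20

Δ: Δ0=-4/3, Δ1=1
row 1: diag=10, rhs=14; c'=1/5, d'=7/5
back: M1=7/5
M: M0=0, M1=7/5, M2=0
seg 0: a=-1, c=M0/2=0, d=(M1−M0)/(6·3)=7/90, b=Δ0−h0·(2M0+M1)/6=-61/30
seg 1: a=-5, c=M1/2=7/10, d=(M2−M1)/(6·2)=-7/60, b=Δ1−h1·(2M1+M2)/6=1/15
t_q=4 → seg 1, τ=1; S=-5+1/15·τ+7/10·τ²+-7/60·τ³=-87/20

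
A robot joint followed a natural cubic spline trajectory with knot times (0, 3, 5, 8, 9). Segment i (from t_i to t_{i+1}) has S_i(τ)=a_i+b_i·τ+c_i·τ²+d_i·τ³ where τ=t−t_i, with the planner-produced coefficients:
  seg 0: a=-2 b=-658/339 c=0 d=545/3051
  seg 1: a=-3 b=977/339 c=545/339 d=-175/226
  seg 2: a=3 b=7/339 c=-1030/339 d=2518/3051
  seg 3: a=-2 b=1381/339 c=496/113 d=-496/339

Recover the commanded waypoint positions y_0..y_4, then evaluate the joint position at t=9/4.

y_0=-2 y_1=-3 y_2=3 y_3=-2 y_4=5
S(9/4) = -31333/7232

y_0 = S_0(0) = a_0 = -2
y_1 = S_1(0) = a_1 = -3
y_2 = S_2(0) = a_2 = 3
y_3 = S_3(0) = a_3 = -2
y_4 = S_3(1) = 5
t_q=9/4 is in segment 0 (τ=9/4); S_0(τ)=-31333/7232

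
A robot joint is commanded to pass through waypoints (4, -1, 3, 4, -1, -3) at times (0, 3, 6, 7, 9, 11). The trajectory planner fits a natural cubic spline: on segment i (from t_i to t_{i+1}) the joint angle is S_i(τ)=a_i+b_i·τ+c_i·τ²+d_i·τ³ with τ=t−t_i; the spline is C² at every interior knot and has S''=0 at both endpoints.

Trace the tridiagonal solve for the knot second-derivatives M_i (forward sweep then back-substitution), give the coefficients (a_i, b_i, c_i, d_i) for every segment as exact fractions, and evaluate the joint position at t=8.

  seg 0: a=4 b=-9169/3732 c=0 d=983/11196
  seg 1: a=-1 b=-161/1866 c=983/1244 d=-1183/11196
  seg 2: a=3 b=6725/3732 c=-50/311 d=-2393/3732
  seg 3: a=4 b=-827/1866 c=-2593/1244 d=3941/7464
  seg 4: a=-1 b=-2281/933 c=337/311 d=-337/1866
S(8) = 4977/2488

Δ: Δ0=-5/3, Δ1=4/3, Δ2=1, Δ3=-5/2, Δ4=-1
row 1: diag=12, rhs=18; c'=1/4, d'=3/2
row 2: denom=8−3·1/4=29/4; d'=(-2−3·3/2)/(29/4)=-26/29
row 3: denom=6−1·4/29=170/29; d'=(-21−1·-26/29)/(170/29)=-583/170
row 4: denom=8−2·29/85=622/85; d'=(9−2·-583/170)/(622/85)=674/311
back: M4=674/311
back: M3=-583/170−29/85·674/311=-2593/622
back: M2=-26/29−4/29·-2593/622=-100/311
back: M1=3/2−1/4·-100/311=983/622
M: M0=0, M1=983/622, M2=-100/311, M3=-2593/622, M4=674/311, M5=0
seg 0: a=4, c=M0/2=0, d=(M1−M0)/(6·3)=983/11196, b=Δ0−h0·(2M0+M1)/6=-9169/3732
seg 1: a=-1, c=M1/2=983/1244, d=(M2−M1)/(6·3)=-1183/11196, b=Δ1−h1·(2M1+M2)/6=-161/1866
seg 2: a=3, c=M2/2=-50/311, d=(M3−M2)/(6·1)=-2393/3732, b=Δ2−h2·(2M2+M3)/6=6725/3732
seg 3: a=4, c=M3/2=-2593/1244, d=(M4−M3)/(6·2)=3941/7464, b=Δ3−h3·(2M3+M4)/6=-827/1866
seg 4: a=-1, c=M4/2=337/311, d=(M5−M4)/(6·2)=-337/1866, b=Δ4−h4·(2M4+M5)/6=-2281/933
t_q=8 → seg 3, τ=1; S=4+-827/1866·τ+-2593/1244·τ²+3941/7464·τ³=4977/2488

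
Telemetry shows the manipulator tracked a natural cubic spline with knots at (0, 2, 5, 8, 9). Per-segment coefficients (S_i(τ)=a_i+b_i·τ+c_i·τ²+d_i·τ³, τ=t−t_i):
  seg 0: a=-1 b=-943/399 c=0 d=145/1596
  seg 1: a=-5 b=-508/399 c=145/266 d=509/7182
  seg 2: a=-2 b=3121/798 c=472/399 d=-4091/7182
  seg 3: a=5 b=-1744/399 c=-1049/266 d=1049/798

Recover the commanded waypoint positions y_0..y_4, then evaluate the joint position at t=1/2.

y_0=-1 y_1=-5 y_2=-2 y_3=5 y_4=-2
S(1/2) = -9237/4256

y_0 = S_0(0) = a_0 = -1
y_1 = S_1(0) = a_1 = -5
y_2 = S_2(0) = a_2 = -2
y_3 = S_3(0) = a_3 = 5
y_4 = S_3(1) = -2
t_q=1/2 is in segment 0 (τ=1/2); S_0(τ)=-9237/4256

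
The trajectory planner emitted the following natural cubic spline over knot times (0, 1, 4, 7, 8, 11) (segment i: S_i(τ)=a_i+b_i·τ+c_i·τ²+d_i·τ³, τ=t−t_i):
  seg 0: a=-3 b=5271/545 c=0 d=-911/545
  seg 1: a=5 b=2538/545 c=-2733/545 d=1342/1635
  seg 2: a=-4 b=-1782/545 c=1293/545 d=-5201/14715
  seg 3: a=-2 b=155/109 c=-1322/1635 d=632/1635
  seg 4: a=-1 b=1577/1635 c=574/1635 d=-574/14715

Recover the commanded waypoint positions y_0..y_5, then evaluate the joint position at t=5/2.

y_0=-3 y_1=5 y_2=-4 y_3=-2 y_4=-1 y_5=4
S(5/2) = 757/218

y_0 = S_0(0) = a_0 = -3
y_1 = S_1(0) = a_1 = 5
y_2 = S_2(0) = a_2 = -4
y_3 = S_3(0) = a_3 = -2
y_4 = S_4(0) = a_4 = -1
y_5 = S_4(3) = 4
t_q=5/2 is in segment 1 (τ=3/2); S_1(τ)=757/218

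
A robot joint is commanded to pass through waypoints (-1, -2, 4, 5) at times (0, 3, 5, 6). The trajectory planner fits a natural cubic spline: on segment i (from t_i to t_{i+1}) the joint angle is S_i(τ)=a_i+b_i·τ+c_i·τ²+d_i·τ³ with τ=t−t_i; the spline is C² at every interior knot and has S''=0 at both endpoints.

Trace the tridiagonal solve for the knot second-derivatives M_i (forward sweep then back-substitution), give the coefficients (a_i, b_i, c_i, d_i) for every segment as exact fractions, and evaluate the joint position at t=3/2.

  seg 0: a=-1 b=-34/21 c=0 d=1/7
  seg 1: a=-2 b=47/21 c=9/7 d=-19/42
  seg 2: a=4 b=41/21 c=-10/7 d=10/21
S(3/2) = -165/56

Δ: Δ0=-1/3, Δ1=3, Δ2=1
row 1: diag=10, rhs=20; c'=1/5, d'=2
row 2: denom=6−2·1/5=28/5; d'=(-12−2·2)/(28/5)=-20/7
back: M2=-20/7
back: M1=2−1/5·-20/7=18/7
M: M0=0, M1=18/7, M2=-20/7, M3=0
seg 0: a=-1, c=M0/2=0, d=(M1−M0)/(6·3)=1/7, b=Δ0−h0·(2M0+M1)/6=-34/21
seg 1: a=-2, c=M1/2=9/7, d=(M2−M1)/(6·2)=-19/42, b=Δ1−h1·(2M1+M2)/6=47/21
seg 2: a=4, c=M2/2=-10/7, d=(M3−M2)/(6·1)=10/21, b=Δ2−h2·(2M2+M3)/6=41/21
t_q=3/2 → seg 0, τ=3/2; S=-1+-34/21·τ+0·τ²+1/7·τ³=-165/56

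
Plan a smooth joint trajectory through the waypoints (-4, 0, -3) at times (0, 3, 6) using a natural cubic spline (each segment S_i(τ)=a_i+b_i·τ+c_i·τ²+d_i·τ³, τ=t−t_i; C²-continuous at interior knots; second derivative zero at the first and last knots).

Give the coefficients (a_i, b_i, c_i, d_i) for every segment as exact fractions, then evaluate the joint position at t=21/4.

  seg 0: a=-4 b=23/12 c=0 d=-7/108
  seg 1: a=0 b=1/6 c=-7/12 d=7/108
S(21/4) = -471/256

Δ: Δ0=4/3, Δ1=-1
row 1: diag=12, rhs=-14; c'=1/4, d'=-7/6
back: M1=-7/6
M: M0=0, M1=-7/6, M2=0
seg 0: a=-4, c=M0/2=0, d=(M1−M0)/(6·3)=-7/108, b=Δ0−h0·(2M0+M1)/6=23/12
seg 1: a=0, c=M1/2=-7/12, d=(M2−M1)/(6·3)=7/108, b=Δ1−h1·(2M1+M2)/6=1/6
t_q=21/4 → seg 1, τ=9/4; S=0+1/6·τ+-7/12·τ²+7/108·τ³=-471/256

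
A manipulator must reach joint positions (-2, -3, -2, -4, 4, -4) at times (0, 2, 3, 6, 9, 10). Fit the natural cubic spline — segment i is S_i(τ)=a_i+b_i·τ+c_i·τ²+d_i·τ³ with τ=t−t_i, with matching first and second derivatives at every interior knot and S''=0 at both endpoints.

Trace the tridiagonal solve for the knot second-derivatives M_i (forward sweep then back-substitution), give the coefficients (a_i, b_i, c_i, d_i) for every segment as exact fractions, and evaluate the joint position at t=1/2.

  seg 0: a=-2 b=-2895/2438 c=0 d=419/2438
  seg 1: a=-3 b=2133/2438 c=1257/1219 d=-2209/2438
  seg 2: a=-2 b=267/1219 c=-4113/2438 d=30539/65826
  seg 3: a=-4 b=6395/2438 c=9100/3657 d=-54281/65826
  seg 4: a=4 b=-5743/1219 c=-12027/2438 d=4009/2438
S(1/2) = -50169/19504

Δ: Δ0=-1/2, Δ1=1, Δ2=-2/3, Δ3=8/3, Δ4=-8
row 1: diag=6, rhs=9; c'=1/6, d'=3/2
row 2: denom=8−1·1/6=47/6; d'=(-10−1·3/2)/(47/6)=-69/47
row 3: denom=12−3·18/47=510/47; d'=(20−3·-69/47)/(510/47)=1147/510
row 4: denom=8−3·47/170=1219/170; d'=(-64−3·1147/510)/(1219/170)=-12027/1219
back: M4=-12027/1219
back: M3=1147/510−47/170·-12027/1219=18200/3657
back: M2=-69/47−18/47·18200/3657=-4113/1219
back: M1=3/2−1/6·-4113/1219=2514/1219
M: M0=0, M1=2514/1219, M2=-4113/1219, M3=18200/3657, M4=-12027/1219, M5=0
seg 0: a=-2, c=M0/2=0, d=(M1−M0)/(6·2)=419/2438, b=Δ0−h0·(2M0+M1)/6=-2895/2438
seg 1: a=-3, c=M1/2=1257/1219, d=(M2−M1)/(6·1)=-2209/2438, b=Δ1−h1·(2M1+M2)/6=2133/2438
seg 2: a=-2, c=M2/2=-4113/2438, d=(M3−M2)/(6·3)=30539/65826, b=Δ2−h2·(2M2+M3)/6=267/1219
seg 3: a=-4, c=M3/2=9100/3657, d=(M4−M3)/(6·3)=-54281/65826, b=Δ3−h3·(2M3+M4)/6=6395/2438
seg 4: a=4, c=M4/2=-12027/2438, d=(M5−M4)/(6·1)=4009/2438, b=Δ4−h4·(2M4+M5)/6=-5743/1219
t_q=1/2 → seg 0, τ=1/2; S=-2+-2895/2438·τ+0·τ²+419/2438·τ³=-50169/19504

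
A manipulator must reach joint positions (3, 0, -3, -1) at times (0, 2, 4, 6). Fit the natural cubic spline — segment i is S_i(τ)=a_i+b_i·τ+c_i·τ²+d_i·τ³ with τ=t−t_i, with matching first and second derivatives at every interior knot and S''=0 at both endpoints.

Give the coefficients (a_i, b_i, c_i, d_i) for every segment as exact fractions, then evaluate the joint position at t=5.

  seg 0: a=3 b=-4/3 c=0 d=-1/24
  seg 1: a=0 b=-11/6 c=-1/4 d=5/24
  seg 2: a=-3 b=-1/3 c=1 d=-1/6
S(5) = -5/2

Δ: Δ0=-3/2, Δ1=-3/2, Δ2=1
row 1: diag=8, rhs=0; c'=1/4, d'=0
row 2: denom=8−2·1/4=15/2; d'=(15−2·0)/(15/2)=2
back: M2=2
back: M1=0−1/4·2=-1/2
M: M0=0, M1=-1/2, M2=2, M3=0
seg 0: a=3, c=M0/2=0, d=(M1−M0)/(6·2)=-1/24, b=Δ0−h0·(2M0+M1)/6=-4/3
seg 1: a=0, c=M1/2=-1/4, d=(M2−M1)/(6·2)=5/24, b=Δ1−h1·(2M1+M2)/6=-11/6
seg 2: a=-3, c=M2/2=1, d=(M3−M2)/(6·2)=-1/6, b=Δ2−h2·(2M2+M3)/6=-1/3
t_q=5 → seg 2, τ=1; S=-3+-1/3·τ+1·τ²+-1/6·τ³=-5/2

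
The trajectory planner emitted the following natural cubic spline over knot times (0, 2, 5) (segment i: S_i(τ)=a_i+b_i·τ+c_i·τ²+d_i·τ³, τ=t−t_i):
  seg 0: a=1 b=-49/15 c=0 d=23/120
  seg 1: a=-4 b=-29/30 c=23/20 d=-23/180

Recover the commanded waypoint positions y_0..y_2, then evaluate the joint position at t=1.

y_0 = S_0(0) = a_0 = 1
y_1 = S_1(0) = a_1 = -4
y_2 = S_1(3) = 0
t_q=1 is in segment 0 (τ=1); S_0(τ)=-83/40

y_0=1 y_1=-4 y_2=0
S(1) = -83/40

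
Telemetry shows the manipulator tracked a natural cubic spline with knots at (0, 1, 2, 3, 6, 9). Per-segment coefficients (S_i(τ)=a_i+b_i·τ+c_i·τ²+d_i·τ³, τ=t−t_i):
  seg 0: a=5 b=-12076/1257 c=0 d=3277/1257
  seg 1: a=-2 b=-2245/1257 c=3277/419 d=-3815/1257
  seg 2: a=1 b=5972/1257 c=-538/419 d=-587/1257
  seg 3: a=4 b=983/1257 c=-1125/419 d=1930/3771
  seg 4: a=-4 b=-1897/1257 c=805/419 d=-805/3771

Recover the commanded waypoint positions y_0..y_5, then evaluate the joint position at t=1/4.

y_0 = S_0(0) = a_0 = 5
y_1 = S_1(0) = a_1 = -2
y_2 = S_2(0) = a_2 = 1
y_3 = S_3(0) = a_3 = 4
y_4 = S_4(0) = a_4 = -4
y_5 = S_4(3) = 3
t_q=1/4 is in segment 0 (τ=1/4); S_0(τ)=70767/26816

y_0=5 y_1=-2 y_2=1 y_3=4 y_4=-4 y_5=3
S(1/4) = 70767/26816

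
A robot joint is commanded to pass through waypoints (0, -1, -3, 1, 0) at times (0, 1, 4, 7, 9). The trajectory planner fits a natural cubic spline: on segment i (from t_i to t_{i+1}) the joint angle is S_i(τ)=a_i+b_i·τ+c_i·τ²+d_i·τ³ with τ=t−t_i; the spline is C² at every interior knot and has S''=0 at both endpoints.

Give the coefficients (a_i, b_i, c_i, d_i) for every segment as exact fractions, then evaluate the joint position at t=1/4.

  seg 0: a=0 b=-1517/1596 c=0 d=-79/1596
  seg 1: a=-1 b=-877/798 c=-79/532 d=467/4788
  seg 2: a=-3 b=1027/1596 c=97/133 d=-797/4788
  seg 3: a=1 b=419/798 c=-409/532 d=409/3192
S(1/4) = -8117/34048

Δ: Δ0=-1, Δ1=-2/3, Δ2=4/3, Δ3=-1/2
row 1: diag=8, rhs=2; c'=3/8, d'=1/4
row 2: denom=12−3·3/8=87/8; d'=(12−3·1/4)/(87/8)=30/29
row 3: denom=10−3·8/29=266/29; d'=(-11−3·30/29)/(266/29)=-409/266
back: M3=-409/266
back: M2=30/29−8/29·-409/266=194/133
back: M1=1/4−3/8·194/133=-79/266
M: M0=0, M1=-79/266, M2=194/133, M3=-409/266, M4=0
seg 0: a=0, c=M0/2=0, d=(M1−M0)/(6·1)=-79/1596, b=Δ0−h0·(2M0+M1)/6=-1517/1596
seg 1: a=-1, c=M1/2=-79/532, d=(M2−M1)/(6·3)=467/4788, b=Δ1−h1·(2M1+M2)/6=-877/798
seg 2: a=-3, c=M2/2=97/133, d=(M3−M2)/(6·3)=-797/4788, b=Δ2−h2·(2M2+M3)/6=1027/1596
seg 3: a=1, c=M3/2=-409/532, d=(M4−M3)/(6·2)=409/3192, b=Δ3−h3·(2M3+M4)/6=419/798
t_q=1/4 → seg 0, τ=1/4; S=0+-1517/1596·τ+0·τ²+-79/1596·τ³=-8117/34048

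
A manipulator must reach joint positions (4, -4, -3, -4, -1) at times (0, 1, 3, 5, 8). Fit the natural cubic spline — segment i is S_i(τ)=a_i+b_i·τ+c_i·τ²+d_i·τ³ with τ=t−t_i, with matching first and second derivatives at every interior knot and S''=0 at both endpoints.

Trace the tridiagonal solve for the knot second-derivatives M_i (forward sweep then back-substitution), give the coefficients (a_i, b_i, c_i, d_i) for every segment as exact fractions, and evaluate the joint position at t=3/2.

  seg 0: a=4 b=-125/13 c=0 d=21/13
  seg 1: a=-4 b=-62/13 c=63/13 d=-115/104
  seg 2: a=-3 b=35/26 c=-93/52 d=45/104
  seg 3: a=-4 b=-8/13 c=21/26 d=-7/78
S(3/2) = -4419/832

Δ: Δ0=-8, Δ1=1/2, Δ2=-1/2, Δ3=1
row 1: diag=6, rhs=51; c'=1/3, d'=17/2
row 2: denom=8−2·1/3=22/3; d'=(-6−2·17/2)/(22/3)=-69/22
row 3: denom=10−2·3/11=104/11; d'=(9−2·-69/22)/(104/11)=21/13
back: M3=21/13
back: M2=-69/22−3/11·21/13=-93/26
back: M1=17/2−1/3·-93/26=126/13
M: M0=0, M1=126/13, M2=-93/26, M3=21/13, M4=0
seg 0: a=4, c=M0/2=0, d=(M1−M0)/(6·1)=21/13, b=Δ0−h0·(2M0+M1)/6=-125/13
seg 1: a=-4, c=M1/2=63/13, d=(M2−M1)/(6·2)=-115/104, b=Δ1−h1·(2M1+M2)/6=-62/13
seg 2: a=-3, c=M2/2=-93/52, d=(M3−M2)/(6·2)=45/104, b=Δ2−h2·(2M2+M3)/6=35/26
seg 3: a=-4, c=M3/2=21/26, d=(M4−M3)/(6·3)=-7/78, b=Δ3−h3·(2M3+M4)/6=-8/13
t_q=3/2 → seg 1, τ=1/2; S=-4+-62/13·τ+63/13·τ²+-115/104·τ³=-4419/832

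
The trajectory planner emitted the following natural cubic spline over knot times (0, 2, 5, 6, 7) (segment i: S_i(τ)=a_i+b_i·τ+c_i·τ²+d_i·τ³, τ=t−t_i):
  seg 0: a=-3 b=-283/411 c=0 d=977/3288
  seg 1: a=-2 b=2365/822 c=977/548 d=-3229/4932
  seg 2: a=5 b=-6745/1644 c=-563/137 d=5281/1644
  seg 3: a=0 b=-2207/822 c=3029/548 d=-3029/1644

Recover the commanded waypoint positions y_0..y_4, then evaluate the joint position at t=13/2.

y_0 = S_0(0) = a_0 = -3
y_1 = S_1(0) = a_1 = -2
y_2 = S_2(0) = a_2 = 5
y_3 = S_3(0) = a_3 = 0
y_4 = S_3(1) = 1
t_q=13/2 is in segment 3 (τ=1/2); S_3(τ)=-837/4384

y_0=-3 y_1=-2 y_2=5 y_3=0 y_4=1
S(13/2) = -837/4384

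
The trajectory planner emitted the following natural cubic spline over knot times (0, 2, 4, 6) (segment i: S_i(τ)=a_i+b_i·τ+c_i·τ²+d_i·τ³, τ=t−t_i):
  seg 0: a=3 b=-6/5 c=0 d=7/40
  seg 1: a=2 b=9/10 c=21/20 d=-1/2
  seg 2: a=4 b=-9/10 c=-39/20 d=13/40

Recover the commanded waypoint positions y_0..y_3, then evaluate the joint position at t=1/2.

y_0 = S_0(0) = a_0 = 3
y_1 = S_1(0) = a_1 = 2
y_2 = S_2(0) = a_2 = 4
y_3 = S_2(2) = -3
t_q=1/2 is in segment 0 (τ=1/2); S_0(τ)=155/64

y_0=3 y_1=2 y_2=4 y_3=-3
S(1/2) = 155/64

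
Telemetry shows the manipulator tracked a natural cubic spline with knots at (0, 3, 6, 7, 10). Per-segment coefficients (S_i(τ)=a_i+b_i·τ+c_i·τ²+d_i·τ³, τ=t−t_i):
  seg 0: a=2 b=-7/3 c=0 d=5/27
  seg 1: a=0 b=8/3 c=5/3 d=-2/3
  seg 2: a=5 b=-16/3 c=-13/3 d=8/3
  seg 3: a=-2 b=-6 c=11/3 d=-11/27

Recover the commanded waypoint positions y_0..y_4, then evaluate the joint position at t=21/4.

y_0=2 y_1=0 y_2=5 y_3=-2 y_4=2
S(21/4) = 219/32

y_0 = S_0(0) = a_0 = 2
y_1 = S_1(0) = a_1 = 0
y_2 = S_2(0) = a_2 = 5
y_3 = S_3(0) = a_3 = -2
y_4 = S_3(3) = 2
t_q=21/4 is in segment 1 (τ=9/4); S_1(τ)=219/32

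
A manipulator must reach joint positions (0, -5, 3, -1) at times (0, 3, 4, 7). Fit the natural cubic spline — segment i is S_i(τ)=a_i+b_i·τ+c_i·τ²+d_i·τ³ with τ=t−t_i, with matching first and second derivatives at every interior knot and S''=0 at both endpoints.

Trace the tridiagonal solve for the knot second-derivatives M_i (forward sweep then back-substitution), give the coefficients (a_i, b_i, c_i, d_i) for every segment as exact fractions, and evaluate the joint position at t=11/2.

  seg 0: a=0 b=-365/63 c=0 d=260/567
  seg 1: a=-5 b=415/63 c=260/63 d=-19/7
  seg 2: a=3 b=422/63 c=-253/63 d=253/567
S(11/2) = 309/56

Δ: Δ0=-5/3, Δ1=8, Δ2=-4/3
row 1: diag=8, rhs=58; c'=1/8, d'=29/4
row 2: denom=8−1·1/8=63/8; d'=(-56−1·29/4)/(63/8)=-506/63
back: M2=-506/63
back: M1=29/4−1/8·-506/63=520/63
M: M0=0, M1=520/63, M2=-506/63, M3=0
seg 0: a=0, c=M0/2=0, d=(M1−M0)/(6·3)=260/567, b=Δ0−h0·(2M0+M1)/6=-365/63
seg 1: a=-5, c=M1/2=260/63, d=(M2−M1)/(6·1)=-19/7, b=Δ1−h1·(2M1+M2)/6=415/63
seg 2: a=3, c=M2/2=-253/63, d=(M3−M2)/(6·3)=253/567, b=Δ2−h2·(2M2+M3)/6=422/63
t_q=11/2 → seg 2, τ=3/2; S=3+422/63·τ+-253/63·τ²+253/567·τ³=309/56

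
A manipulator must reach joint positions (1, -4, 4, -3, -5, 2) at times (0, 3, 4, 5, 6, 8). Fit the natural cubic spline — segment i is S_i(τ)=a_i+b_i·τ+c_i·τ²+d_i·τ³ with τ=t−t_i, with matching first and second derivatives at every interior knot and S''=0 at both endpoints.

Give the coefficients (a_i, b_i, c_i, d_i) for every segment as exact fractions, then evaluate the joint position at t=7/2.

Δ: Δ0=-5/3, Δ1=8, Δ2=-7, Δ3=-2, Δ4=7/2
row 1: diag=8, rhs=58; c'=1/8, d'=29/4
row 2: denom=4−1·1/8=31/8; d'=(-90−1·29/4)/(31/8)=-778/31
row 3: denom=4−1·8/31=116/31; d'=(30−1·-778/31)/(116/31)=427/29
row 4: denom=6−1·31/116=665/116; d'=(33−1·427/29)/(665/116)=424/133
back: M4=424/133
back: M3=427/29−31/116·424/133=1845/133
back: M2=-778/31−8/31·1845/133=-3814/133
back: M1=29/4−1/8·-3814/133=1441/133
M: M0=0, M1=1441/133, M2=-3814/133, M3=1845/133, M4=424/133, M5=0
seg 0: a=1, c=M0/2=0, d=(M1−M0)/(6·3)=1441/2394, b=Δ0−h0·(2M0+M1)/6=-5653/798
seg 1: a=-4, c=M1/2=1441/266, d=(M2−M1)/(6·1)=-5255/798, b=Δ1−h1·(2M1+M2)/6=3658/399
seg 2: a=4, c=M2/2=-1907/133, d=(M3−M2)/(6·1)=5659/798, b=Δ2−h2·(2M2+M3)/6=197/798
seg 3: a=-3, c=M3/2=1845/266, d=(M4−M3)/(6·1)=-203/114, b=Δ3−h3·(2M3+M4)/6=-2855/399
seg 4: a=-5, c=M4/2=212/133, d=(M5−M4)/(6·2)=-106/399, b=Δ4−h4·(2M4+M5)/6=1097/798
t_q=7/2 → seg 1, τ=1/2; S=-4+3658/399·τ+1441/266·τ²+-5255/798·τ³=339/304

  seg 0: a=1 b=-5653/798 c=0 d=1441/2394
  seg 1: a=-4 b=3658/399 c=1441/266 d=-5255/798
  seg 2: a=4 b=197/798 c=-1907/133 d=5659/798
  seg 3: a=-3 b=-2855/399 c=1845/266 d=-203/114
  seg 4: a=-5 b=1097/798 c=212/133 d=-106/399
S(7/2) = 339/304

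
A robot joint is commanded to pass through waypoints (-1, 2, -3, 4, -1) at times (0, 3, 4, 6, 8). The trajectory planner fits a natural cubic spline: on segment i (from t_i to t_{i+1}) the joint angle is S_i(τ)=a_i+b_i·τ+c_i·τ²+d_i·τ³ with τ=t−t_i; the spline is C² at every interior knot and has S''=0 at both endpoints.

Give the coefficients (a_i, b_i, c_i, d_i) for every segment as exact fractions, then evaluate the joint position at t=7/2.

Δ: Δ0=1, Δ1=-5, Δ2=7/2, Δ3=-5/2
row 1: diag=8, rhs=-36; c'=1/8, d'=-9/2
row 2: denom=6−1·1/8=47/8; d'=(51−1·-9/2)/(47/8)=444/47
row 3: denom=8−2·16/47=344/47; d'=(-36−2·444/47)/(344/47)=-15/2
back: M3=-15/2
back: M2=444/47−16/47·-15/2=12
back: M1=-9/2−1/8·12=-6
M: M0=0, M1=-6, M2=12, M3=-15/2, M4=0
seg 0: a=-1, c=M0/2=0, d=(M1−M0)/(6·3)=-1/3, b=Δ0−h0·(2M0+M1)/6=4
seg 1: a=2, c=M1/2=-3, d=(M2−M1)/(6·1)=3, b=Δ1−h1·(2M1+M2)/6=-5
seg 2: a=-3, c=M2/2=6, d=(M3−M2)/(6·2)=-13/8, b=Δ2−h2·(2M2+M3)/6=-2
seg 3: a=4, c=M3/2=-15/4, d=(M4−M3)/(6·2)=5/8, b=Δ3−h3·(2M3+M4)/6=5/2
t_q=7/2 → seg 1, τ=1/2; S=2+-5·τ+-3·τ²+3·τ³=-7/8

  seg 0: a=-1 b=4 c=0 d=-1/3
  seg 1: a=2 b=-5 c=-3 d=3
  seg 2: a=-3 b=-2 c=6 d=-13/8
  seg 3: a=4 b=5/2 c=-15/4 d=5/8
S(7/2) = -7/8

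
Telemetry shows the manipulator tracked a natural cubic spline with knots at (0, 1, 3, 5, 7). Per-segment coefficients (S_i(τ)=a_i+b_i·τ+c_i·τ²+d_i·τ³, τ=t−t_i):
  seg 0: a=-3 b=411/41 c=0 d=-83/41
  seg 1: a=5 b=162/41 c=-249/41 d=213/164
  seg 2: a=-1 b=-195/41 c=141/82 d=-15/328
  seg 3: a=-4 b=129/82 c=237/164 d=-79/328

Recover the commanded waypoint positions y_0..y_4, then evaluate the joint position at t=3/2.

y_0 = S_0(0) = a_0 = -3
y_1 = S_1(0) = a_1 = 5
y_2 = S_2(0) = a_2 = -1
y_3 = S_3(0) = a_3 = -4
y_4 = S_3(2) = 3
t_q=3/2 is in segment 1 (τ=1/2); S_1(τ)=7373/1312

y_0=-3 y_1=5 y_2=-1 y_3=-4 y_4=3
S(3/2) = 7373/1312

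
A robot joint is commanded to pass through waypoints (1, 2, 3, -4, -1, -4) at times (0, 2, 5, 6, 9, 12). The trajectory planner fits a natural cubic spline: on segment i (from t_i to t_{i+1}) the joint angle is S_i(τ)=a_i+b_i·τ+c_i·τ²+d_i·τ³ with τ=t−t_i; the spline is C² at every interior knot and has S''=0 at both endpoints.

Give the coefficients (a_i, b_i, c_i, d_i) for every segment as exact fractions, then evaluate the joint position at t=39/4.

  seg 0: a=1 b=-263/1346 c=0 d=117/673
  seg 1: a=2 b=2545/1346 c=702/673 d=-18925/36342
  seg 2: a=3 b=-3978/673 c=-14713/4038 d=10315/4038
  seg 3: a=-4 b=-22349/4038 c=8116/2019 d=-22309/36342
  seg 4: a=-1 b=4058/2019 c=-6077/4038 d=6077/36342
S(39/4) = -23135/86144

Δ: Δ0=1/2, Δ1=1/3, Δ2=-7, Δ3=1, Δ4=-1
row 1: diag=10, rhs=-1; c'=3/10, d'=-1/10
row 2: denom=8−3·3/10=71/10; d'=(-44−3·-1/10)/(71/10)=-437/71
row 3: denom=8−1·10/71=558/71; d'=(48−1·-437/71)/(558/71)=3845/558
row 4: denom=12−3·71/186=673/62; d'=(-12−3·3845/558)/(673/62)=-6077/2019
back: M4=-6077/2019
back: M3=3845/558−71/186·-6077/2019=16232/2019
back: M2=-437/71−10/71·16232/2019=-14713/2019
back: M1=-1/10−3/10·-14713/2019=1404/673
M: M0=0, M1=1404/673, M2=-14713/2019, M3=16232/2019, M4=-6077/2019, M5=0
seg 0: a=1, c=M0/2=0, d=(M1−M0)/(6·2)=117/673, b=Δ0−h0·(2M0+M1)/6=-263/1346
seg 1: a=2, c=M1/2=702/673, d=(M2−M1)/(6·3)=-18925/36342, b=Δ1−h1·(2M1+M2)/6=2545/1346
seg 2: a=3, c=M2/2=-14713/4038, d=(M3−M2)/(6·1)=10315/4038, b=Δ2−h2·(2M2+M3)/6=-3978/673
seg 3: a=-4, c=M3/2=8116/2019, d=(M4−M3)/(6·3)=-22309/36342, b=Δ3−h3·(2M3+M4)/6=-22349/4038
seg 4: a=-1, c=M4/2=-6077/4038, d=(M5−M4)/(6·3)=6077/36342, b=Δ4−h4·(2M4+M5)/6=4058/2019
t_q=39/4 → seg 4, τ=3/4; S=-1+4058/2019·τ+-6077/4038·τ²+6077/36342·τ³=-23135/86144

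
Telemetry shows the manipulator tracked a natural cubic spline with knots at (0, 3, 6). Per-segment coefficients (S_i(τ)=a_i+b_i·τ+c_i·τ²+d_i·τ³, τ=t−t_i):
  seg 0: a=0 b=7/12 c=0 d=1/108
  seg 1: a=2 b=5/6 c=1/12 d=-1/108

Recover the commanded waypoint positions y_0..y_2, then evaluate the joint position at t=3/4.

y_0 = S_0(0) = a_0 = 0
y_1 = S_1(0) = a_1 = 2
y_2 = S_1(3) = 5
t_q=3/4 is in segment 0 (τ=3/4); S_0(τ)=113/256

y_0=0 y_1=2 y_2=5
S(3/4) = 113/256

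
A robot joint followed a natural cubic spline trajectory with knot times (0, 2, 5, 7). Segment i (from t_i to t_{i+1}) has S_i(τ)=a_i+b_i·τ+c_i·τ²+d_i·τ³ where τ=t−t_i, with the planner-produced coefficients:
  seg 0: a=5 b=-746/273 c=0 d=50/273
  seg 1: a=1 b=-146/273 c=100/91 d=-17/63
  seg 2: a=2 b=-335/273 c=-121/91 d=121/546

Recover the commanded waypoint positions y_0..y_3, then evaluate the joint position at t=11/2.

y_0=5 y_1=1 y_2=2 y_3=-4
S(11/2) = 225/208

y_0 = S_0(0) = a_0 = 5
y_1 = S_1(0) = a_1 = 1
y_2 = S_2(0) = a_2 = 2
y_3 = S_2(2) = -4
t_q=11/2 is in segment 2 (τ=1/2); S_2(τ)=225/208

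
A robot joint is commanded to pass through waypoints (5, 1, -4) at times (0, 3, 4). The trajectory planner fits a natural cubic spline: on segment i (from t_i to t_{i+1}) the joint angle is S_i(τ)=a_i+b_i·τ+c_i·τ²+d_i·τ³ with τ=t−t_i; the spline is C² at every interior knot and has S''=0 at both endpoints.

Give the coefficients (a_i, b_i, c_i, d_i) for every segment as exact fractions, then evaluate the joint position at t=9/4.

Δ: Δ0=-4/3, Δ1=-5
row 1: diag=8, rhs=-22; c'=1/8, d'=-11/4
back: M1=-11/4
M: M0=0, M1=-11/4, M2=0
seg 0: a=5, c=M0/2=0, d=(M1−M0)/(6·3)=-11/72, b=Δ0−h0·(2M0+M1)/6=1/24
seg 1: a=1, c=M1/2=-11/8, d=(M2−M1)/(6·1)=11/24, b=Δ1−h1·(2M1+M2)/6=-49/12
t_q=9/4 → seg 0, τ=9/4; S=5+1/24·τ+0·τ²+-11/72·τ³=1717/512

  seg 0: a=5 b=1/24 c=0 d=-11/72
  seg 1: a=1 b=-49/12 c=-11/8 d=11/24
S(9/4) = 1717/512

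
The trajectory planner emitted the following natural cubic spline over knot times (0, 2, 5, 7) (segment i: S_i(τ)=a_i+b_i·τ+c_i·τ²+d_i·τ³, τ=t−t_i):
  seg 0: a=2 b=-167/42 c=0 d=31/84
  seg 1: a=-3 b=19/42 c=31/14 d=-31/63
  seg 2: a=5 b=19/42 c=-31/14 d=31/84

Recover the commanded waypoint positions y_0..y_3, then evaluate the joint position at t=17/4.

y_0=2 y_1=-3 y_2=5 y_3=0
S(17/4) = 1623/448

y_0 = S_0(0) = a_0 = 2
y_1 = S_1(0) = a_1 = -3
y_2 = S_2(0) = a_2 = 5
y_3 = S_2(2) = 0
t_q=17/4 is in segment 1 (τ=9/4); S_1(τ)=1623/448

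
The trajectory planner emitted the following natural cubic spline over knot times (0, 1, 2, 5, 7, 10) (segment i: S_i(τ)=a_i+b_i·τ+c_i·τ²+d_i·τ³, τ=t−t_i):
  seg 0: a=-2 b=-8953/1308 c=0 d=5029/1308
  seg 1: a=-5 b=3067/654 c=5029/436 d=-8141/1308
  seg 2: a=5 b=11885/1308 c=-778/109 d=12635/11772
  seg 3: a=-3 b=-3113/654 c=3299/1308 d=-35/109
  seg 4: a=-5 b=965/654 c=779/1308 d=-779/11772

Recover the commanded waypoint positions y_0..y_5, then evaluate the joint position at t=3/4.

y_0=-2 y_1=-5 y_2=5 y_3=-3 y_4=-5 y_5=3
S(3/4) = -153795/27904

y_0 = S_0(0) = a_0 = -2
y_1 = S_1(0) = a_1 = -5
y_2 = S_2(0) = a_2 = 5
y_3 = S_3(0) = a_3 = -3
y_4 = S_4(0) = a_4 = -5
y_5 = S_4(3) = 3
t_q=3/4 is in segment 0 (τ=3/4); S_0(τ)=-153795/27904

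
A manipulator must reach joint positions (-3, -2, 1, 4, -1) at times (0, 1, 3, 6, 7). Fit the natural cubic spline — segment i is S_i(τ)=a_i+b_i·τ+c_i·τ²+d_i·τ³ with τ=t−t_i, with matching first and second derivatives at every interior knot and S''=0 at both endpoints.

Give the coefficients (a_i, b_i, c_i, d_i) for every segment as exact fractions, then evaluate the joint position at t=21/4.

  seg 0: a=-3 b=773/788 c=0 d=15/788
  seg 1: a=-2 b=409/394 c=45/788 d=137/1576
  seg 2: a=1 b=455/197 c=114/197 d=-200/591
  seg 3: a=4 b=-661/197 c=-486/197 d=162/197
S(21/4) = 2077/394

Δ: Δ0=1, Δ1=3/2, Δ2=1, Δ3=-5
row 1: diag=6, rhs=3; c'=1/3, d'=1/2
row 2: denom=10−2·1/3=28/3; d'=(-3−2·1/2)/(28/3)=-3/7
row 3: denom=8−3·9/28=197/28; d'=(-36−3·-3/7)/(197/28)=-972/197
back: M3=-972/197
back: M2=-3/7−9/28·-972/197=228/197
back: M1=1/2−1/3·228/197=45/394
M: M0=0, M1=45/394, M2=228/197, M3=-972/197, M4=0
seg 0: a=-3, c=M0/2=0, d=(M1−M0)/(6·1)=15/788, b=Δ0−h0·(2M0+M1)/6=773/788
seg 1: a=-2, c=M1/2=45/788, d=(M2−M1)/(6·2)=137/1576, b=Δ1−h1·(2M1+M2)/6=409/394
seg 2: a=1, c=M2/2=114/197, d=(M3−M2)/(6·3)=-200/591, b=Δ2−h2·(2M2+M3)/6=455/197
seg 3: a=4, c=M3/2=-486/197, d=(M4−M3)/(6·1)=162/197, b=Δ3−h3·(2M3+M4)/6=-661/197
t_q=21/4 → seg 2, τ=9/4; S=1+455/197·τ+114/197·τ²+-200/591·τ³=2077/394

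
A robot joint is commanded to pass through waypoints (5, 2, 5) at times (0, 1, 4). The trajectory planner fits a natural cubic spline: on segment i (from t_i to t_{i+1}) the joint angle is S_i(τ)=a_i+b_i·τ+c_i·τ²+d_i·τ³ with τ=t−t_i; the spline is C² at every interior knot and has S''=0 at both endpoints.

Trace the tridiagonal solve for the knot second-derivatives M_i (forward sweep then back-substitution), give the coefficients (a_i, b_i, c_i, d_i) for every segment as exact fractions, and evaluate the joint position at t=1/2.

  seg 0: a=5 b=-7/2 c=0 d=1/2
  seg 1: a=2 b=-2 c=3/2 d=-1/6
S(1/2) = 53/16

Δ: Δ0=-3, Δ1=1
row 1: diag=8, rhs=24; c'=3/8, d'=3
back: M1=3
M: M0=0, M1=3, M2=0
seg 0: a=5, c=M0/2=0, d=(M1−M0)/(6·1)=1/2, b=Δ0−h0·(2M0+M1)/6=-7/2
seg 1: a=2, c=M1/2=3/2, d=(M2−M1)/(6·3)=-1/6, b=Δ1−h1·(2M1+M2)/6=-2
t_q=1/2 → seg 0, τ=1/2; S=5+-7/2·τ+0·τ²+1/2·τ³=53/16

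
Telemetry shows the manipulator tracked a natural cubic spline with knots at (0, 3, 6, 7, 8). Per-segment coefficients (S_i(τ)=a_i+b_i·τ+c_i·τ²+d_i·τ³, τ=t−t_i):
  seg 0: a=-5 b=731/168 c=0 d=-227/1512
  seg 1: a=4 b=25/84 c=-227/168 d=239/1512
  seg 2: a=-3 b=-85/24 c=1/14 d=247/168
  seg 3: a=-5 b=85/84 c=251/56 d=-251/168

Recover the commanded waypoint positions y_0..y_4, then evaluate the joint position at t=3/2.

y_0 = S_0(0) = a_0 = -5
y_1 = S_1(0) = a_1 = 4
y_2 = S_2(0) = a_2 = -3
y_3 = S_3(0) = a_3 = -5
y_4 = S_3(1) = -1
t_q=3/2 is in segment 0 (τ=3/2); S_0(τ)=457/448

y_0=-5 y_1=4 y_2=-3 y_3=-5 y_4=-1
S(3/2) = 457/448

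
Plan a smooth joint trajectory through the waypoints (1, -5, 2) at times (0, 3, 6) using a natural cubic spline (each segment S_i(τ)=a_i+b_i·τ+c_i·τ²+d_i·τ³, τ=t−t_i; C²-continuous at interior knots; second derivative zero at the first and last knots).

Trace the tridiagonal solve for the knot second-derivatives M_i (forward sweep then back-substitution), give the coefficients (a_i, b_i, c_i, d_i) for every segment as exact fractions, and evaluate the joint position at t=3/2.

  seg 0: a=1 b=-37/12 c=0 d=13/108
  seg 1: a=-5 b=1/6 c=13/12 d=-13/108
S(3/2) = -103/32

Δ: Δ0=-2, Δ1=7/3
row 1: diag=12, rhs=26; c'=1/4, d'=13/6
back: M1=13/6
M: M0=0, M1=13/6, M2=0
seg 0: a=1, c=M0/2=0, d=(M1−M0)/(6·3)=13/108, b=Δ0−h0·(2M0+M1)/6=-37/12
seg 1: a=-5, c=M1/2=13/12, d=(M2−M1)/(6·3)=-13/108, b=Δ1−h1·(2M1+M2)/6=1/6
t_q=3/2 → seg 0, τ=3/2; S=1+-37/12·τ+0·τ²+13/108·τ³=-103/32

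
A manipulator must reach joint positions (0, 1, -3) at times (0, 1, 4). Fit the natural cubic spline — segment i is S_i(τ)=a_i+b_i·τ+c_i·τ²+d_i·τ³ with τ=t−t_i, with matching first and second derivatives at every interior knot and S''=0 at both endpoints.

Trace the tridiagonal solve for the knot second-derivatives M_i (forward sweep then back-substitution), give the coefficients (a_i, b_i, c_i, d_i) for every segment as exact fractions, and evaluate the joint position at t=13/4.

Δ: Δ0=1, Δ1=-4/3
row 1: diag=8, rhs=-14; c'=3/8, d'=-7/4
back: M1=-7/4
M: M0=0, M1=-7/4, M2=0
seg 0: a=0, c=M0/2=0, d=(M1−M0)/(6·1)=-7/24, b=Δ0−h0·(2M0+M1)/6=31/24
seg 1: a=1, c=M1/2=-7/8, d=(M2−M1)/(6·3)=7/72, b=Δ1−h1·(2M1+M2)/6=5/12
t_q=13/4 → seg 1, τ=9/4; S=1+5/12·τ+-7/8·τ²+7/72·τ³=-709/512

  seg 0: a=0 b=31/24 c=0 d=-7/24
  seg 1: a=1 b=5/12 c=-7/8 d=7/72
S(13/4) = -709/512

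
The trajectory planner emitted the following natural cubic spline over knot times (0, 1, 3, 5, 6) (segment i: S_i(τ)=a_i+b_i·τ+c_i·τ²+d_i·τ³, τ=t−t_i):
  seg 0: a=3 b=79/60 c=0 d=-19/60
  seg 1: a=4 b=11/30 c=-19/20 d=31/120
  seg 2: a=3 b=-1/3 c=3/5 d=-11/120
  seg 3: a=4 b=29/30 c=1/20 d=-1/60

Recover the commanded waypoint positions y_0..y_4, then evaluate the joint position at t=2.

y_0=3 y_1=4 y_2=3 y_3=4 y_4=5
S(2) = 147/40

y_0 = S_0(0) = a_0 = 3
y_1 = S_1(0) = a_1 = 4
y_2 = S_2(0) = a_2 = 3
y_3 = S_3(0) = a_3 = 4
y_4 = S_3(1) = 5
t_q=2 is in segment 1 (τ=1); S_1(τ)=147/40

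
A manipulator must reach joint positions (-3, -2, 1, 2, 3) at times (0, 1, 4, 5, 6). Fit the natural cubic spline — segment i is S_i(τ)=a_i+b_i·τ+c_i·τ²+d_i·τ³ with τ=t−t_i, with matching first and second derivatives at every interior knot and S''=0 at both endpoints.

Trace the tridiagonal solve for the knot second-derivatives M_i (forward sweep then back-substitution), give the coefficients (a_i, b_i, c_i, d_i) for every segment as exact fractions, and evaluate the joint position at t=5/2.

  seg 0: a=-3 b=1 c=0 d=0
  seg 1: a=-2 b=1 c=0 d=0
  seg 2: a=1 b=1 c=0 d=0
  seg 3: a=2 b=1 c=0 d=0
S(5/2) = -1/2

Δ: Δ0=1, Δ1=1, Δ2=1, Δ3=1
row 1: diag=8, rhs=0; c'=3/8, d'=0
row 2: denom=8−3·3/8=55/8; d'=(0−3·0)/(55/8)=0
row 3: denom=4−1·8/55=212/55; d'=(0−1·0)/(212/55)=0
back: M3=0
back: M2=0−8/55·0=0
back: M1=0−3/8·0=0
M: M0=0, M1=0, M2=0, M3=0, M4=0
seg 0: a=-3, c=M0/2=0, d=(M1−M0)/(6·1)=0, b=Δ0−h0·(2M0+M1)/6=1
seg 1: a=-2, c=M1/2=0, d=(M2−M1)/(6·3)=0, b=Δ1−h1·(2M1+M2)/6=1
seg 2: a=1, c=M2/2=0, d=(M3−M2)/(6·1)=0, b=Δ2−h2·(2M2+M3)/6=1
seg 3: a=2, c=M3/2=0, d=(M4−M3)/(6·1)=0, b=Δ3−h3·(2M3+M4)/6=1
t_q=5/2 → seg 1, τ=3/2; S=-2+1·τ+0·τ²+0·τ³=-1/2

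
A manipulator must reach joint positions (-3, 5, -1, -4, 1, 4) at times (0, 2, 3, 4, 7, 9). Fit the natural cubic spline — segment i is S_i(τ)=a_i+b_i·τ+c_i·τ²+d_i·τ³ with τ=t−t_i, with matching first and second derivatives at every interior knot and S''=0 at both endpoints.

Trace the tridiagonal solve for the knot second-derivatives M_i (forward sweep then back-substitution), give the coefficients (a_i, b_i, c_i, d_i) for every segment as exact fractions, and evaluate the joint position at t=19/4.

Δ: Δ0=4, Δ1=-6, Δ2=-3, Δ3=5/3, Δ4=3/2
row 1: diag=6, rhs=-60; c'=1/6, d'=-10
row 2: denom=4−1·1/6=23/6; d'=(18−1·-10)/(23/6)=168/23
row 3: denom=8−1·6/23=178/23; d'=(28−1·168/23)/(178/23)=238/89
row 4: denom=10−3·69/178=1573/178; d'=(-1−3·238/89)/(1573/178)=-146/143
back: M4=-146/143
back: M3=238/89−69/178·-146/143=439/143
back: M2=168/23−6/23·439/143=930/143
back: M1=-10−1/6·930/143=-1585/143
M: M0=0, M1=-1585/143, M2=930/143, M3=439/143, M4=-146/143, M5=0
seg 0: a=-3, c=M0/2=0, d=(M1−M0)/(6·2)=-1585/1716, b=Δ0−h0·(2M0+M1)/6=3301/429
seg 1: a=5, c=M1/2=-1585/286, d=(M2−M1)/(6·1)=2515/858, b=Δ1−h1·(2M1+M2)/6=-1454/429
seg 2: a=-1, c=M2/2=465/143, d=(M3−M2)/(6·1)=-491/858, b=Δ2−h2·(2M2+M3)/6=-443/78
seg 3: a=-4, c=M3/2=439/286, d=(M4−M3)/(6·3)=-5/22, b=Δ3−h3·(2M3+M4)/6=-383/429
seg 4: a=1, c=M4/2=-73/143, d=(M5−M4)/(6·2)=73/858, b=Δ4−h4·(2M4+M5)/6=1871/858
t_q=19/4 → seg 3, τ=3/4; S=-4+-383/429·τ+439/286·τ²+-5/22·τ³=-6493/1664

  seg 0: a=-3 b=3301/429 c=0 d=-1585/1716
  seg 1: a=5 b=-1454/429 c=-1585/286 d=2515/858
  seg 2: a=-1 b=-443/78 c=465/143 d=-491/858
  seg 3: a=-4 b=-383/429 c=439/286 d=-5/22
  seg 4: a=1 b=1871/858 c=-73/143 d=73/858
S(19/4) = -6493/1664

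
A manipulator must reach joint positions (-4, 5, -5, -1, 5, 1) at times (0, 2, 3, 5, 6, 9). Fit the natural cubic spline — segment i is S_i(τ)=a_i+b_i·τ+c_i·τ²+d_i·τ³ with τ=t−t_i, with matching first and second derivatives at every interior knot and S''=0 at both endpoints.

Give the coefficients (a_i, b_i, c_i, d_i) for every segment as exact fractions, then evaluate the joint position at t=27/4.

Δ: Δ0=9/2, Δ1=-10, Δ2=2, Δ3=6, Δ4=-4/3
row 1: diag=6, rhs=-87; c'=1/6, d'=-29/2
row 2: denom=6−1·1/6=35/6; d'=(72−1·-29/2)/(35/6)=519/35
row 3: denom=6−2·12/35=186/35; d'=(24−2·519/35)/(186/35)=-33/31
row 4: denom=8−1·35/186=1453/186; d'=(-44−1·-33/31)/(1453/186)=-7986/1453
back: M4=-7986/1453
back: M3=-33/31−35/186·-7986/1453=-44/1453
back: M2=519/35−12/35·-44/1453=21561/1453
back: M1=-29/2−1/6·21561/1453=-24662/1453
M: M0=0, M1=-24662/1453, M2=21561/1453, M3=-44/1453, M4=-7986/1453, M5=0
seg 0: a=-4, c=M0/2=0, d=(M1−M0)/(6·2)=-12331/8718, b=Δ0−h0·(2M0+M1)/6=88555/8718
seg 1: a=5, c=M1/2=-12331/1453, d=(M2−M1)/(6·1)=46223/8718, b=Δ1−h1·(2M1+M2)/6=-59417/8718
seg 2: a=-5, c=M2/2=21561/2906, d=(M3−M2)/(6·2)=-21605/17436, b=Δ2−h2·(2M2+M3)/6=-34360/4359
seg 3: a=-1, c=M3/2=-22/1453, d=(M4−M3)/(6·1)=-3971/4359, b=Δ3−h3·(2M3+M4)/6=30191/4359
seg 4: a=5, c=M4/2=-3993/1453, d=(M5−M4)/(6·3)=1331/4359, b=Δ4−h4·(2M4+M5)/6=18146/4359
t_q=27/4 → seg 4, τ=3/4; S=5+18146/4359·τ+-3993/1453·τ²+1331/4359·τ³=623527/92992

  seg 0: a=-4 b=88555/8718 c=0 d=-12331/8718
  seg 1: a=5 b=-59417/8718 c=-12331/1453 d=46223/8718
  seg 2: a=-5 b=-34360/4359 c=21561/2906 d=-21605/17436
  seg 3: a=-1 b=30191/4359 c=-22/1453 d=-3971/4359
  seg 4: a=5 b=18146/4359 c=-3993/1453 d=1331/4359
S(27/4) = 623527/92992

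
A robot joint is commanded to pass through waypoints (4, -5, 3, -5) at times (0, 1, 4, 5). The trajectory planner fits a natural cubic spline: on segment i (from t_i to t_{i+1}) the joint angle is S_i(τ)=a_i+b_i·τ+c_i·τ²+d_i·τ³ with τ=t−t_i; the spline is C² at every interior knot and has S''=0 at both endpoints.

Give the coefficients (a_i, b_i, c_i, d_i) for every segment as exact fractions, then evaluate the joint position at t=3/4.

Δ: Δ0=-9, Δ1=8/3, Δ2=-8
row 1: diag=8, rhs=70; c'=3/8, d'=35/4
row 2: denom=8−3·3/8=55/8; d'=(-64−3·35/4)/(55/8)=-722/55
back: M2=-722/55
back: M1=35/4−3/8·-722/55=752/55
M: M0=0, M1=752/55, M2=-722/55, M3=0
seg 0: a=4, c=M0/2=0, d=(M1−M0)/(6·1)=376/165, b=Δ0−h0·(2M0+M1)/6=-1861/165
seg 1: a=-5, c=M1/2=376/55, d=(M2−M1)/(6·3)=-67/45, b=Δ1−h1·(2M1+M2)/6=-733/165
seg 2: a=3, c=M2/2=-361/55, d=(M3−M2)/(6·1)=361/165, b=Δ2−h2·(2M2+M3)/6=-598/165
t_q=3/4 → seg 0, τ=3/4; S=4+-1861/165·τ+0·τ²+376/165·τ³=-1539/440

  seg 0: a=4 b=-1861/165 c=0 d=376/165
  seg 1: a=-5 b=-733/165 c=376/55 d=-67/45
  seg 2: a=3 b=-598/165 c=-361/55 d=361/165
S(3/4) = -1539/440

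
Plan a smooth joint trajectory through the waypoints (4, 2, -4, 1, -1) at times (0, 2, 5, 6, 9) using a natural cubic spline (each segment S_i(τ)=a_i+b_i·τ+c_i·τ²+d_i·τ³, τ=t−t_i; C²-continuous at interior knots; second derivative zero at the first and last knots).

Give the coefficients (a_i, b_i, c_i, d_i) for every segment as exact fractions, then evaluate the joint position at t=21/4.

  seg 0: a=4 b=-1/9 c=0 d=-2/9
  seg 1: a=2 b=-25/9 c=-4/3 d=43/81
  seg 2: a=-4 b=32/9 c=31/9 d=-2
  seg 3: a=1 b=40/9 c=-23/9 d=23/81
S(21/4) = -281/96

Δ: Δ0=-1, Δ1=-2, Δ2=5, Δ3=-2/3
row 1: diag=10, rhs=-6; c'=3/10, d'=-3/5
row 2: denom=8−3·3/10=71/10; d'=(42−3·-3/5)/(71/10)=438/71
row 3: denom=8−1·10/71=558/71; d'=(-34−1·438/71)/(558/71)=-46/9
back: M3=-46/9
back: M2=438/71−10/71·-46/9=62/9
back: M1=-3/5−3/10·62/9=-8/3
M: M0=0, M1=-8/3, M2=62/9, M3=-46/9, M4=0
seg 0: a=4, c=M0/2=0, d=(M1−M0)/(6·2)=-2/9, b=Δ0−h0·(2M0+M1)/6=-1/9
seg 1: a=2, c=M1/2=-4/3, d=(M2−M1)/(6·3)=43/81, b=Δ1−h1·(2M1+M2)/6=-25/9
seg 2: a=-4, c=M2/2=31/9, d=(M3−M2)/(6·1)=-2, b=Δ2−h2·(2M2+M3)/6=32/9
seg 3: a=1, c=M3/2=-23/9, d=(M4−M3)/(6·3)=23/81, b=Δ3−h3·(2M3+M4)/6=40/9
t_q=21/4 → seg 2, τ=1/4; S=-4+32/9·τ+31/9·τ²+-2·τ³=-281/96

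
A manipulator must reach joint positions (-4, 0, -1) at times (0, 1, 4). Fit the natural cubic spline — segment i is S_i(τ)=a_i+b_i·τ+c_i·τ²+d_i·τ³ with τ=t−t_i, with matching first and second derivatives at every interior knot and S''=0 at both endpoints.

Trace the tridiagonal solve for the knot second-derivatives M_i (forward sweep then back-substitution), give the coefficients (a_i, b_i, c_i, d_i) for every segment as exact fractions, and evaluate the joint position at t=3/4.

  seg 0: a=-4 b=109/24 c=0 d=-13/24
  seg 1: a=0 b=35/12 c=-13/8 d=13/72
S(3/4) = -421/512

Δ: Δ0=4, Δ1=-1/3
row 1: diag=8, rhs=-26; c'=3/8, d'=-13/4
back: M1=-13/4
M: M0=0, M1=-13/4, M2=0
seg 0: a=-4, c=M0/2=0, d=(M1−M0)/(6·1)=-13/24, b=Δ0−h0·(2M0+M1)/6=109/24
seg 1: a=0, c=M1/2=-13/8, d=(M2−M1)/(6·3)=13/72, b=Δ1−h1·(2M1+M2)/6=35/12
t_q=3/4 → seg 0, τ=3/4; S=-4+109/24·τ+0·τ²+-13/24·τ³=-421/512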